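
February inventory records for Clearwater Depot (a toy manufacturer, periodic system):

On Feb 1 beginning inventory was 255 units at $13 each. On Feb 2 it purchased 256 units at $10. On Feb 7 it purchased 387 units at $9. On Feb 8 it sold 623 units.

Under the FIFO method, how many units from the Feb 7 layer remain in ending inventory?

275

Feb 8, 623 sold [FIFO — oldest first]: 255 @ $13 + 256 @ $10 + 112 @ $9 = $6,883
Ending inventory: 275 @ $9 = $2,475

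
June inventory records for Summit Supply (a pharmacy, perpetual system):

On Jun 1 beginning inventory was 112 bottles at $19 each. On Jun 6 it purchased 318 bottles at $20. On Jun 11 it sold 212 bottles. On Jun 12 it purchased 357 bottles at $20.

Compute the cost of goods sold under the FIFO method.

COGS = $4,128

Jun 11, 212 sold [FIFO — oldest first]: 112 @ $19 + 100 @ $20 = $4,128
Ending inventory: 218 @ $20 + 357 @ $20 = $11,500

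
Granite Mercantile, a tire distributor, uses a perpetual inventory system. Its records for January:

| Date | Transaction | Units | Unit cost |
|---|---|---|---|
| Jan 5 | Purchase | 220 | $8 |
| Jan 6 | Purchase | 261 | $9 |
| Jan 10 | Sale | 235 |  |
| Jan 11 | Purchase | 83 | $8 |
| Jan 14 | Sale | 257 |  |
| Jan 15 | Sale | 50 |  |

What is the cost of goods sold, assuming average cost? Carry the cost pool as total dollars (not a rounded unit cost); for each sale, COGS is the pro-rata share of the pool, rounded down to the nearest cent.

COGS = $4,588.07

After Jan 5: 220 on hand, pool $1,760.00 (≈ $8.0000 each)
After Jan 6: 481 on hand, pool $4,109.00 (≈ $8.5426 each)
Jan 10, sell 235: 235/481 × $4,109.00 → $2,007.51
After Jan 11: 329 on hand, pool $2,765.49 (≈ $8.4057 each)
Jan 14, sell 257: 257/329 × $2,765.49 → $2,160.27
Jan 15, sell 50: 50/72 × $605.22 → $420.29
Total COGS = $2,007.51 + $2,160.27 + $420.29 = $4,588.07
Ending inventory (cost pool remaining) = $184.93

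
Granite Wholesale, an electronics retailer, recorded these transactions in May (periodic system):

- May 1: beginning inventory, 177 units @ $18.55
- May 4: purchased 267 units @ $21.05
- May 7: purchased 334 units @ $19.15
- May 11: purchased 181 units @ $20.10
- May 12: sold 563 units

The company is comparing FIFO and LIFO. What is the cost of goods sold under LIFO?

FIFO COGS: 177 @ $18.55 + 267 @ $21.05 + 119 @ $19.15 = $11,182.55
LIFO COGS: 181 @ $20.10 + 334 @ $19.15 + 48 @ $21.05 = $11,044.60

COGS = $11,044.60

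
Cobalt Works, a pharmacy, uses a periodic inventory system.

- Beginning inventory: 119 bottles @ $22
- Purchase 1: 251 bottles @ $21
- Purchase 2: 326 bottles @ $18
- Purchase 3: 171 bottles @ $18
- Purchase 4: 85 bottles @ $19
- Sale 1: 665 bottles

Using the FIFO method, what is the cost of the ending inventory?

Ending inventory = $5,251

Sale 1 (665) [FIFO — oldest first]: 119 @ $22 + 251 @ $21 + 295 @ $18 = $13,199
Ending inventory: 31 @ $18 + 171 @ $18 + 85 @ $19 = $5,251
Check: goods available $18,450 = COGS $13,199 + ending $5,251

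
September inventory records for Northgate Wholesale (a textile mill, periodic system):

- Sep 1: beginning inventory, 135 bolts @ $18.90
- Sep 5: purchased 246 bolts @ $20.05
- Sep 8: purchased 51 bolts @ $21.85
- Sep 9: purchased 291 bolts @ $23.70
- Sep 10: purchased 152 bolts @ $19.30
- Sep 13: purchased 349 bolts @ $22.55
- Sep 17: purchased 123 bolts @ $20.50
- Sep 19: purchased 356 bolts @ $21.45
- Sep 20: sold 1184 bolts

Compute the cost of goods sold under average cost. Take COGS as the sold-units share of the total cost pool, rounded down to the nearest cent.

Sep 20, sell 1184: 1184/1703 × $36,456.10 → $25,345.87
Ending inventory (cost pool remaining) = $11,110.23

COGS = $25,345.87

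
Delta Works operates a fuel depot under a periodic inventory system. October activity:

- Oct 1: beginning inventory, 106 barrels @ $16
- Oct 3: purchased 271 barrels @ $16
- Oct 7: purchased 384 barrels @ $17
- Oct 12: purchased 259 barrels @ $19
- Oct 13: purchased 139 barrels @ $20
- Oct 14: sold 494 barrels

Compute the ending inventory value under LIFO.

Ending inventory = $10,928

Oct 14, 494 sold [LIFO — newest first]: 139 @ $20 + 259 @ $19 + 96 @ $17 = $9,333
Ending inventory: 106 @ $16 + 271 @ $16 + 288 @ $17 = $10,928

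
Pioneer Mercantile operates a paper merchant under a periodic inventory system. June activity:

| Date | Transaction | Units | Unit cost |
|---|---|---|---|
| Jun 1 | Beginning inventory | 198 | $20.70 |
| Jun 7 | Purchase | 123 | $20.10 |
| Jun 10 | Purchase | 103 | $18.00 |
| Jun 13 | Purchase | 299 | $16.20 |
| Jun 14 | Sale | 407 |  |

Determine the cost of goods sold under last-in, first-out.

Jun 14, 407 sold [LIFO — newest first]: 299 @ $16.20 + 103 @ $18.00 + 5 @ $20.10 = $6,798.30
Ending inventory: 198 @ $20.70 + 118 @ $20.10 = $6,470.40
Check: goods available $13,268.70 = COGS $6,798.30 + ending $6,470.40

COGS = $6,798.30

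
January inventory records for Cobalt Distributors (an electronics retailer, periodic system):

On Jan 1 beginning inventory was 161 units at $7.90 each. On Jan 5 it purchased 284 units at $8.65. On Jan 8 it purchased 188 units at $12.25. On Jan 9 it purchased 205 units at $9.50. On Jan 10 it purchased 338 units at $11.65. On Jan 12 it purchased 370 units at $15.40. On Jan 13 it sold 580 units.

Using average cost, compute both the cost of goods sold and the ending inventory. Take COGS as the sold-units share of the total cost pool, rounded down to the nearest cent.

COGS = $6,608.36; ending inventory = $11,006.34

Jan 13, sell 580: 580/1546 × $17,614.70 → $6,608.36
Ending inventory (cost pool remaining) = $11,006.34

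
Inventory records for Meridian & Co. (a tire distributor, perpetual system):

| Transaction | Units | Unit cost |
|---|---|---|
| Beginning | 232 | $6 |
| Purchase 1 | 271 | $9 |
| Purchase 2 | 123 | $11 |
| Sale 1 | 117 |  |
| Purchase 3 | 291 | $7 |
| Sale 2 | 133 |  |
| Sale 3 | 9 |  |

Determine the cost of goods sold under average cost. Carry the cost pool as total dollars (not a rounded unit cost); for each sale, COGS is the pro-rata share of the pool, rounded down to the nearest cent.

After Beginning: 232 on hand, pool $1,392.00 (≈ $6.0000 each)
After Purchase 1: 503 on hand, pool $3,831.00 (≈ $7.6163 each)
After Purchase 2: 626 on hand, pool $5,184.00 (≈ $8.2812 each)
Sale 1, sell 117: 117/626 × $5,184.00 → $968.89
After Purchase 3: 800 on hand, pool $6,252.11 (≈ $7.8151 each)
Sale 2, sell 133: 133/800 × $6,252.11 → $1,039.41
Sale 3, sell 9: 9/667 × $5,212.70 → $70.33
Total COGS = $968.89 + $1,039.41 + $70.33 = $2,078.63
Ending inventory (cost pool remaining) = $5,142.37
Check: goods available $7,221.00 = COGS $2,078.63 + ending $5,142.37

COGS = $2,078.63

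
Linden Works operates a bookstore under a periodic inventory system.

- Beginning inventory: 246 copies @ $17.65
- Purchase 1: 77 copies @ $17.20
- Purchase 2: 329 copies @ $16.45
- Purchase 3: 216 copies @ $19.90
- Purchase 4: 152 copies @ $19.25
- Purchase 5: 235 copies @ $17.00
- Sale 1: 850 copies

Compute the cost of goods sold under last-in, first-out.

COGS = $15,282.55

Sale 1 (850) [LIFO — newest first]: 235 @ $17.00 + 152 @ $19.25 + 216 @ $19.90 + 247 @ $16.45 = $15,282.55
Ending inventory: 246 @ $17.65 + 77 @ $17.20 + 82 @ $16.45 = $7,015.20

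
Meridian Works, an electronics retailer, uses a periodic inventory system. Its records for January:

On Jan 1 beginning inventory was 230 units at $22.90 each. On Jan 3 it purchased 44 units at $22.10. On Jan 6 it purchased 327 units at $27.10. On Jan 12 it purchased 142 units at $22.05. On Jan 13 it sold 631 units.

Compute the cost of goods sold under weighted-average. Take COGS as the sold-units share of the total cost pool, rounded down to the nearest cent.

COGS = $15,483.87

Jan 13, sell 631: 631/743 × $18,232.20 → $15,483.87
Ending inventory (cost pool remaining) = $2,748.33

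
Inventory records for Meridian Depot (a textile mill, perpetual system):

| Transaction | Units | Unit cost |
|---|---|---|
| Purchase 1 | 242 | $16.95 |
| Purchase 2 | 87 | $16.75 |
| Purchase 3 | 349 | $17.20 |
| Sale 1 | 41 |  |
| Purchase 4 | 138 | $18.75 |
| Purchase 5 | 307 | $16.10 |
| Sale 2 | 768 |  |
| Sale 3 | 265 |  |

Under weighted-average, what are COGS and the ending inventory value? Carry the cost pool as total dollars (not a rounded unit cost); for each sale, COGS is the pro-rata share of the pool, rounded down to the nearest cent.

COGS = $18,259.19; ending inventory = $832.96

After Purchase 1: 242 on hand, pool $4,101.90 (≈ $16.9500 each)
After Purchase 2: 329 on hand, pool $5,559.15 (≈ $16.8971 each)
After Purchase 3: 678 on hand, pool $11,561.95 (≈ $17.0530 each)
Sale 1, sell 41: 41/678 × $11,561.95 → $699.17
After Purchase 4: 775 on hand, pool $13,450.28 (≈ $17.3552 each)
After Purchase 5: 1082 on hand, pool $18,392.98 (≈ $16.9991 each)
Sale 2, sell 768: 768/1082 × $18,392.98 → $13,055.27
Sale 3, sell 265: 265/314 × $5,337.71 → $4,504.75
Total COGS = $699.17 + $13,055.27 + $4,504.75 = $18,259.19
Ending inventory (cost pool remaining) = $832.96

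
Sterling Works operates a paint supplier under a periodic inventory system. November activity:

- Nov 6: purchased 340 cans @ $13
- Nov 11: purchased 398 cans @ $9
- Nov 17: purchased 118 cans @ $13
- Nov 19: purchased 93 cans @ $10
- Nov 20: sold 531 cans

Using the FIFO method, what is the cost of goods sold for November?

COGS = $6,139

Nov 20, 531 sold [FIFO — oldest first]: 340 @ $13 + 191 @ $9 = $6,139
Ending inventory: 207 @ $9 + 118 @ $13 + 93 @ $10 = $4,327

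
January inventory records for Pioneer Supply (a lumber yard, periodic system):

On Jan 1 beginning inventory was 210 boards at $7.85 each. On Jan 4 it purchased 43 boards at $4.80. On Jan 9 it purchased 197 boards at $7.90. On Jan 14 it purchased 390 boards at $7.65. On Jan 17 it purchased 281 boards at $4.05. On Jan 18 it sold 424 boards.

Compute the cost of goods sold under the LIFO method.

Jan 18, 424 sold [LIFO — newest first]: 281 @ $4.05 + 143 @ $7.65 = $2,232.00
Ending inventory: 210 @ $7.85 + 43 @ $4.80 + 197 @ $7.90 + 247 @ $7.65 = $5,300.75

COGS = $2,232.00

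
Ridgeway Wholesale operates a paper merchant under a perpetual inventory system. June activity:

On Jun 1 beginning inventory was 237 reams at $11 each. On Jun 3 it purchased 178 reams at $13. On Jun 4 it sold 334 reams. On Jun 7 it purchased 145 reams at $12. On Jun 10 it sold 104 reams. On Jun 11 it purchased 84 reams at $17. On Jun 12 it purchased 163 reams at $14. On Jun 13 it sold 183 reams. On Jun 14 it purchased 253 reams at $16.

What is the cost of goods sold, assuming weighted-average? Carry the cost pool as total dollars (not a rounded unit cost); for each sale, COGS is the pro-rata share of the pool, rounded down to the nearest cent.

After Jun 1: 237 on hand, pool $2,607.00 (≈ $11.0000 each)
After Jun 3: 415 on hand, pool $4,921.00 (≈ $11.8578 each)
Jun 4, sell 334: 334/415 × $4,921.00 → $3,960.51
After Jun 7: 226 on hand, pool $2,700.49 (≈ $11.9491 each)
Jun 10, sell 104: 104/226 × $2,700.49 → $1,242.70
After Jun 11: 206 on hand, pool $2,885.79 (≈ $14.0087 each)
After Jun 12: 369 on hand, pool $5,167.79 (≈ $14.0049 each)
Jun 13, sell 183: 183/369 × $5,167.79 → $2,562.88
After Jun 14: 439 on hand, pool $6,652.91 (≈ $15.1547 each)
Total COGS = $3,960.51 + $1,242.70 + $2,562.88 = $7,766.09
Ending inventory (cost pool remaining) = $6,652.91

COGS = $7,766.09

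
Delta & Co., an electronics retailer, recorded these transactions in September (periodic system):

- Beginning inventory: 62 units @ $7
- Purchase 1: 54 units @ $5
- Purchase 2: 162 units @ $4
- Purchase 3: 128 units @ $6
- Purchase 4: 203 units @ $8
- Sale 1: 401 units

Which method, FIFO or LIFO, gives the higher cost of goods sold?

LIFO

FIFO COGS: 62 @ $7 + 54 @ $5 + 162 @ $4 + 123 @ $6 = $2,090
LIFO COGS: 203 @ $8 + 128 @ $6 + 70 @ $4 = $2,672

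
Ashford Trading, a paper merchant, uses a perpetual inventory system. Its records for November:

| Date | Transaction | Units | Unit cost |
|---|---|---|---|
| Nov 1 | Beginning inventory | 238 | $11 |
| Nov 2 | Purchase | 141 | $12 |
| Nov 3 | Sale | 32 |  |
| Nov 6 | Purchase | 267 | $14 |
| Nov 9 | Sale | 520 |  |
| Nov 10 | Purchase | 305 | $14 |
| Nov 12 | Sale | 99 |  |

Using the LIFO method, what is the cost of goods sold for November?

COGS = $8,400

Nov 3, 32 sold [LIFO — newest first]: 32 @ $12 = $384
Nov 9, 520 sold [LIFO — newest first]: 267 @ $14 + 109 @ $12 + 144 @ $11 = $6,630
Nov 12, 99 sold [LIFO — newest first]: 99 @ $14 = $1,386
Total COGS = $384 + $6,630 + $1,386 = $8,400
Ending inventory: 94 @ $11 + 206 @ $14 = $3,918
Check: goods available $12,318 = COGS $8,400 + ending $3,918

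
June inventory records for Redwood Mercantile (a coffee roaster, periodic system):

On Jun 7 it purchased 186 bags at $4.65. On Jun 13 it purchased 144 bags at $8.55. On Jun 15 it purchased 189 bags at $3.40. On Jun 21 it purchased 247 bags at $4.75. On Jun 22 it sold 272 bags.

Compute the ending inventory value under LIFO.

Ending inventory = $2,653.70

Jun 22, 272 sold [LIFO — newest first]: 247 @ $4.75 + 25 @ $3.40 = $1,258.25
Ending inventory: 186 @ $4.65 + 144 @ $8.55 + 164 @ $3.40 = $2,653.70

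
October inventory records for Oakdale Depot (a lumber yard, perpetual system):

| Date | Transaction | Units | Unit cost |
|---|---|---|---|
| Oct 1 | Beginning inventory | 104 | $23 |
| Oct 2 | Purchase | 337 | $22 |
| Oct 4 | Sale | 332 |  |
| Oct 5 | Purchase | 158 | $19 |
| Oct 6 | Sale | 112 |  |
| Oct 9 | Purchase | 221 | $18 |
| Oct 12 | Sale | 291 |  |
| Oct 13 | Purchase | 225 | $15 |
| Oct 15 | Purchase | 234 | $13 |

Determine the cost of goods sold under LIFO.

COGS = $14,831

Oct 4, 332 sold [LIFO — newest first]: 332 @ $22 = $7,304
Oct 6, 112 sold [LIFO — newest first]: 112 @ $19 = $2,128
Oct 12, 291 sold [LIFO — newest first]: 221 @ $18 + 46 @ $19 + 5 @ $22 + 19 @ $23 = $5,399
Total COGS = $7,304 + $2,128 + $5,399 = $14,831
Ending inventory: 85 @ $23 + 225 @ $15 + 234 @ $13 = $8,372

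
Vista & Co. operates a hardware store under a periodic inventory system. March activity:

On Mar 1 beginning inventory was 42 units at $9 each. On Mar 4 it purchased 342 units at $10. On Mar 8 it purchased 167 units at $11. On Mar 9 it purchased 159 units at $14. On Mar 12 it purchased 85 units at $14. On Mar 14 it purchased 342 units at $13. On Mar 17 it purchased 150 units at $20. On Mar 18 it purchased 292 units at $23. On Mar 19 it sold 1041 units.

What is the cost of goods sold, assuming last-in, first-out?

COGS = $17,721

Mar 19, 1041 sold [LIFO — newest first]: 292 @ $23 + 150 @ $20 + 342 @ $13 + 85 @ $14 + 159 @ $14 + 13 @ $11 = $17,721
Ending inventory: 42 @ $9 + 342 @ $10 + 154 @ $11 = $5,492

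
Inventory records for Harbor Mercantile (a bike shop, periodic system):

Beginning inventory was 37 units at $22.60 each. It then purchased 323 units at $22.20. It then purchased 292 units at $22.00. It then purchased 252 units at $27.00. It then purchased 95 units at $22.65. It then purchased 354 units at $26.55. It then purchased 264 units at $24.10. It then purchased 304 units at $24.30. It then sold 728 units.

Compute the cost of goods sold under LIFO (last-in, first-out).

COGS = $17,997.60

Sale 1 (728) [LIFO — newest first]: 304 @ $24.30 + 264 @ $24.10 + 160 @ $26.55 = $17,997.60
Ending inventory: 37 @ $22.60 + 323 @ $22.20 + 292 @ $22.00 + 252 @ $27.00 + 95 @ $22.65 + 194 @ $26.55 = $28,537.25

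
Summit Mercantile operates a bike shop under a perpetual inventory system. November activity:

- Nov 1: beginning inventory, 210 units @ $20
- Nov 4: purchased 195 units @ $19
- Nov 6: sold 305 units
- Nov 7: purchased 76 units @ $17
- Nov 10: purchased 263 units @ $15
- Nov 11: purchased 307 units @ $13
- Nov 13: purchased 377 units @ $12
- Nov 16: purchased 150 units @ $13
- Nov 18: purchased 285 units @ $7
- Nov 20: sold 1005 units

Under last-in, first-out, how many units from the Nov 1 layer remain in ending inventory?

100

Nov 6, 305 sold [LIFO — newest first]: 195 @ $19 + 110 @ $20 = $5,905
Nov 20, 1005 sold [LIFO — newest first]: 285 @ $7 + 150 @ $13 + 377 @ $12 + 193 @ $13 = $10,978
Total COGS = $5,905 + $10,978 = $16,883
Ending inventory: 100 @ $20 + 76 @ $17 + 263 @ $15 + 114 @ $13 = $8,719
Check: goods available $25,602 = COGS $16,883 + ending $8,719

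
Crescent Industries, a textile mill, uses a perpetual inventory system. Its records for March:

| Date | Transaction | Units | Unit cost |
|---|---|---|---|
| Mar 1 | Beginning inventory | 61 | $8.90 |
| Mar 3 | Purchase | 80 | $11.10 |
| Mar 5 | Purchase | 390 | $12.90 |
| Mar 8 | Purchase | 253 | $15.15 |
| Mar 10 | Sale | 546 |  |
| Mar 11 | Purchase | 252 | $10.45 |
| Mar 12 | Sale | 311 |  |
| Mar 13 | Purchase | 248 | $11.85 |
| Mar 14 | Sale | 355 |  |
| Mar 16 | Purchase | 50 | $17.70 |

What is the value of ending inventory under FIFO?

Mar 10, 546 sold [FIFO — oldest first]: 61 @ $8.90 + 80 @ $11.10 + 390 @ $12.90 + 15 @ $15.15 = $6,689.15
Mar 12, 311 sold [FIFO — oldest first]: 238 @ $15.15 + 73 @ $10.45 = $4,368.55
Mar 14, 355 sold [FIFO — oldest first]: 179 @ $10.45 + 176 @ $11.85 = $3,956.15
Total COGS = $6,689.15 + $4,368.55 + $3,956.15 = $15,013.85
Ending inventory: 72 @ $11.85 + 50 @ $17.70 = $1,738.20
Check: goods available $16,752.05 = COGS $15,013.85 + ending $1,738.20

Ending inventory = $1,738.20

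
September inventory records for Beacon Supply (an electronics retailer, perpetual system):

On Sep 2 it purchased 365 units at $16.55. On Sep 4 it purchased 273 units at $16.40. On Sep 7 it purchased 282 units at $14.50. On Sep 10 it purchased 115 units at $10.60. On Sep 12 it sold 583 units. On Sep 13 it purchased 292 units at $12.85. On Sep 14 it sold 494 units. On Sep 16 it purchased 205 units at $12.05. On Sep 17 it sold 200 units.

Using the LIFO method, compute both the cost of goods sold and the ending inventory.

Sep 12, 583 sold [LIFO — newest first]: 115 @ $10.60 + 282 @ $14.50 + 186 @ $16.40 = $8,358.40
Sep 14, 494 sold [LIFO — newest first]: 292 @ $12.85 + 87 @ $16.40 + 115 @ $16.55 = $7,082.25
Sep 17, 200 sold [LIFO — newest first]: 200 @ $12.05 = $2,410.00
Total COGS = $8,358.40 + $7,082.25 + $2,410.00 = $17,850.65
Ending inventory: 250 @ $16.55 + 5 @ $12.05 = $4,197.75

COGS = $17,850.65; ending inventory = $4,197.75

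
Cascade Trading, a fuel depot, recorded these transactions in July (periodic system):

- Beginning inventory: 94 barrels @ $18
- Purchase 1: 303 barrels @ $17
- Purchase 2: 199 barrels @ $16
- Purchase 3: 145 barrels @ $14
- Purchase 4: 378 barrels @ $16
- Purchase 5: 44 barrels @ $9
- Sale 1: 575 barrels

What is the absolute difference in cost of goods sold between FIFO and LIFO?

FIFO COGS: 94 @ $18 + 303 @ $17 + 178 @ $16 = $9,691
LIFO COGS: 44 @ $9 + 378 @ $16 + 145 @ $14 + 8 @ $16 = $8,602
Difference = |$9,691 − $8,602| = $1,089

$1,089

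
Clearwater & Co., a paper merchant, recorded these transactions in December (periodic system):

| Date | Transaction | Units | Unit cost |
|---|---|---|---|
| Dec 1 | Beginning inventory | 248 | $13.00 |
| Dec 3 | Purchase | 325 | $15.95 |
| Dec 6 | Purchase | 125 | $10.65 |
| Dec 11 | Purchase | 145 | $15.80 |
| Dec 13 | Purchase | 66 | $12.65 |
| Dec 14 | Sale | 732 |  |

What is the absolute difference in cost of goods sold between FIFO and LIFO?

$287.70

FIFO COGS: 248 @ $13.00 + 325 @ $15.95 + 125 @ $10.65 + 34 @ $15.80 = $10,276.20
LIFO COGS: 66 @ $12.65 + 145 @ $15.80 + 125 @ $10.65 + 325 @ $15.95 + 71 @ $13.00 = $10,563.90
Difference = |$10,276.20 − $10,563.90| = $287.70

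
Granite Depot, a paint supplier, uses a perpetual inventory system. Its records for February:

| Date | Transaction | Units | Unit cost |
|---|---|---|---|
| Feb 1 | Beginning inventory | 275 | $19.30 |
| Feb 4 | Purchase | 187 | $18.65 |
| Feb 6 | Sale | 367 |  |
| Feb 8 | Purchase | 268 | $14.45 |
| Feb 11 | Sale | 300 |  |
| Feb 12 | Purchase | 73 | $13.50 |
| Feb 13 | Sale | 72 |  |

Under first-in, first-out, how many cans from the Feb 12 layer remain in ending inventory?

Feb 6, 367 sold [FIFO — oldest first]: 275 @ $19.30 + 92 @ $18.65 = $7,023.30
Feb 11, 300 sold [FIFO — oldest first]: 95 @ $18.65 + 205 @ $14.45 = $4,734.00
Feb 13, 72 sold [FIFO — oldest first]: 63 @ $14.45 + 9 @ $13.50 = $1,031.85
Total COGS = $7,023.30 + $4,734.00 + $1,031.85 = $12,789.15
Ending inventory: 64 @ $13.50 = $864.00
Check: goods available $13,653.15 = COGS $12,789.15 + ending $864.00

64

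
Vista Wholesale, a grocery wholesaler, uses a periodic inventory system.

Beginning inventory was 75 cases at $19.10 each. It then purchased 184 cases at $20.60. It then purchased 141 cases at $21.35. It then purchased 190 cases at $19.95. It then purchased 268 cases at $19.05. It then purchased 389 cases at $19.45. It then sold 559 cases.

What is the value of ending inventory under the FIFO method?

Ending inventory = $13,289.90

Sale 1 (559) [FIFO — oldest first]: 75 @ $19.10 + 184 @ $20.60 + 141 @ $21.35 + 159 @ $19.95 = $11,405.30
Ending inventory: 31 @ $19.95 + 268 @ $19.05 + 389 @ $19.45 = $13,289.90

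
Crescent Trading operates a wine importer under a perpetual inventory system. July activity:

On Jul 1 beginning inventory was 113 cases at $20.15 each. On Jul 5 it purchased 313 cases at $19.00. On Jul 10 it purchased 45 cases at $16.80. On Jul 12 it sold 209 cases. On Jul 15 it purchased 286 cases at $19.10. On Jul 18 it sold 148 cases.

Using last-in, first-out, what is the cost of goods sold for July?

Jul 12, 209 sold [LIFO — newest first]: 45 @ $16.80 + 164 @ $19.00 = $3,872.00
Jul 18, 148 sold [LIFO — newest first]: 148 @ $19.10 = $2,826.80
Total COGS = $3,872.00 + $2,826.80 = $6,698.80
Ending inventory: 113 @ $20.15 + 149 @ $19.00 + 138 @ $19.10 = $7,743.75

COGS = $6,698.80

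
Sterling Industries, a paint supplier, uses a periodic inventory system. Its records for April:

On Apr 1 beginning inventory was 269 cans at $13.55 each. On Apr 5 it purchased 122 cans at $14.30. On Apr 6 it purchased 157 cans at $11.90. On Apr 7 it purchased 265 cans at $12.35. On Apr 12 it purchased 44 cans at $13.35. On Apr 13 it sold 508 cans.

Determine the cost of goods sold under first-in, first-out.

Apr 13, 508 sold [FIFO — oldest first]: 269 @ $13.55 + 122 @ $14.30 + 117 @ $11.90 = $6,781.85
Ending inventory: 40 @ $11.90 + 265 @ $12.35 + 44 @ $13.35 = $4,336.15
Check: goods available $11,118.00 = COGS $6,781.85 + ending $4,336.15

COGS = $6,781.85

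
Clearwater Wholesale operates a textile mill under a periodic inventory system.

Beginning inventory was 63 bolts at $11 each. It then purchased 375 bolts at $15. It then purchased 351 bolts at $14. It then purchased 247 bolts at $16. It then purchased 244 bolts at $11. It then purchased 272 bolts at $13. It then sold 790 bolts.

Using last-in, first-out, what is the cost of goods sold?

Sale 1 (790) [LIFO — newest first]: 272 @ $13 + 244 @ $11 + 247 @ $16 + 27 @ $14 = $10,550
Ending inventory: 63 @ $11 + 375 @ $15 + 324 @ $14 = $10,854
Check: goods available $21,404 = COGS $10,550 + ending $10,854

COGS = $10,550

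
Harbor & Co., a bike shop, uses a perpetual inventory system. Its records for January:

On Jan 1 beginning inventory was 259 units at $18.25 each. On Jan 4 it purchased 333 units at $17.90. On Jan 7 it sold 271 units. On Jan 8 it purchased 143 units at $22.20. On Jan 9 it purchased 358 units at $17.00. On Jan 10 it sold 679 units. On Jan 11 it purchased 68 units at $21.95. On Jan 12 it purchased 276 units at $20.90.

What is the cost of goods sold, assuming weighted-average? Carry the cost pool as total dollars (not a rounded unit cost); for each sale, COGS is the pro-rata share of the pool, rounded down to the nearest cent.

After Jan 1: 259 on hand, pool $4,726.75 (≈ $18.2500 each)
After Jan 4: 592 on hand, pool $10,687.45 (≈ $18.0531 each)
Jan 7, sell 271: 271/592 × $10,687.45 → $4,892.39
After Jan 8: 464 on hand, pool $8,969.66 (≈ $19.3312 each)
After Jan 9: 822 on hand, pool $15,055.66 (≈ $18.3159 each)
Jan 10, sell 679: 679/822 × $15,055.66 → $12,436.48
After Jan 11: 211 on hand, pool $4,111.78 (≈ $19.4871 each)
After Jan 12: 487 on hand, pool $9,880.18 (≈ $20.2878 each)
Total COGS = $4,892.39 + $12,436.48 = $17,328.87
Ending inventory (cost pool remaining) = $9,880.18

COGS = $17,328.87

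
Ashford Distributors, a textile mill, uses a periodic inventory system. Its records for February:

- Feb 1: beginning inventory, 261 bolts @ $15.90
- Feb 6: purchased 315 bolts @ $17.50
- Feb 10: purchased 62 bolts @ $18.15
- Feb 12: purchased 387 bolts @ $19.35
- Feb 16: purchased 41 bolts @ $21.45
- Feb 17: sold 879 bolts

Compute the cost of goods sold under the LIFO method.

COGS = $16,182.30

Feb 17, 879 sold [LIFO — newest first]: 41 @ $21.45 + 387 @ $19.35 + 62 @ $18.15 + 315 @ $17.50 + 74 @ $15.90 = $16,182.30
Ending inventory: 187 @ $15.90 = $2,973.30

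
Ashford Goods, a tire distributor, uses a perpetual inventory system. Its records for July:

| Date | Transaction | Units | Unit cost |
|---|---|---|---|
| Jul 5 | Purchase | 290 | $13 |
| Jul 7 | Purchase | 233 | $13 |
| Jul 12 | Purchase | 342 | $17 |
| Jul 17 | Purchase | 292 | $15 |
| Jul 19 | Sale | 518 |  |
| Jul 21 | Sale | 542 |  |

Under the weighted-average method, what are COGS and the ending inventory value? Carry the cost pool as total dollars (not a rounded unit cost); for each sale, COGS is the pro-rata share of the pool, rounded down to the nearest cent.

COGS = $15,568.34; ending inventory = $1,424.66

After Jul 5: 290 on hand, pool $3,770.00 (≈ $13.0000 each)
After Jul 7: 523 on hand, pool $6,799.00 (≈ $13.0000 each)
After Jul 12: 865 on hand, pool $12,613.00 (≈ $14.5815 each)
After Jul 17: 1157 on hand, pool $16,993.00 (≈ $14.6871 each)
Jul 19, sell 518: 518/1157 × $16,993.00 → $7,607.92
Jul 21, sell 542: 542/639 × $9,385.08 → $7,960.42
Total COGS = $7,607.92 + $7,960.42 = $15,568.34
Ending inventory (cost pool remaining) = $1,424.66
Check: goods available $16,993.00 = COGS $15,568.34 + ending $1,424.66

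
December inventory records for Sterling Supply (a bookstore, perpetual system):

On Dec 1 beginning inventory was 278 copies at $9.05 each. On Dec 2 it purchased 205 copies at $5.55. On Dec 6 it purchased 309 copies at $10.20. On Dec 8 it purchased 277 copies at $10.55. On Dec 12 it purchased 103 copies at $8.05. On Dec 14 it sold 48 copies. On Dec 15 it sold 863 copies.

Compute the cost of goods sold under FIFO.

COGS = $8,060.90

Dec 14, 48 sold [FIFO — oldest first]: 48 @ $9.05 = $434.40
Dec 15, 863 sold [FIFO — oldest first]: 230 @ $9.05 + 205 @ $5.55 + 309 @ $10.20 + 119 @ $10.55 = $7,626.50
Total COGS = $434.40 + $7,626.50 = $8,060.90
Ending inventory: 158 @ $10.55 + 103 @ $8.05 = $2,496.05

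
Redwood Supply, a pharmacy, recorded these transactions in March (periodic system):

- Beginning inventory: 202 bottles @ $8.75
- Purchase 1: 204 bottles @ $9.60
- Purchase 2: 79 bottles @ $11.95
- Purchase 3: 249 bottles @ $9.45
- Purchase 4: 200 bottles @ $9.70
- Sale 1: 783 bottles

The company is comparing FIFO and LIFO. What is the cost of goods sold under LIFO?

FIFO COGS: 202 @ $8.75 + 204 @ $9.60 + 79 @ $11.95 + 249 @ $9.45 + 49 @ $9.70 = $7,498.30
LIFO COGS: 200 @ $9.70 + 249 @ $9.45 + 79 @ $11.95 + 204 @ $9.60 + 51 @ $8.75 = $7,641.75

COGS = $7,641.75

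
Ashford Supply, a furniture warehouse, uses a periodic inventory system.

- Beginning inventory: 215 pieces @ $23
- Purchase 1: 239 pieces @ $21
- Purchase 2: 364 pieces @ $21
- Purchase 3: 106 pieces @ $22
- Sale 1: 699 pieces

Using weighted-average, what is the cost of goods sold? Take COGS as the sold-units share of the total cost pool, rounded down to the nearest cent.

Sale 1, sell 699: 699/924 × $19,940.00 → $15,084.48
Ending inventory (cost pool remaining) = $4,855.52

COGS = $15,084.48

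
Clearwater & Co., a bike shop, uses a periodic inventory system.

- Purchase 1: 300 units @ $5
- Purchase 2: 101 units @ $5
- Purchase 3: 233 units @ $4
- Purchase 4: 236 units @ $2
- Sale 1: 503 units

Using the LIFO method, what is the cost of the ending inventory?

Sale 1 (503) [LIFO — newest first]: 236 @ $2 + 233 @ $4 + 34 @ $5 = $1,574
Ending inventory: 300 @ $5 + 67 @ $5 = $1,835

Ending inventory = $1,835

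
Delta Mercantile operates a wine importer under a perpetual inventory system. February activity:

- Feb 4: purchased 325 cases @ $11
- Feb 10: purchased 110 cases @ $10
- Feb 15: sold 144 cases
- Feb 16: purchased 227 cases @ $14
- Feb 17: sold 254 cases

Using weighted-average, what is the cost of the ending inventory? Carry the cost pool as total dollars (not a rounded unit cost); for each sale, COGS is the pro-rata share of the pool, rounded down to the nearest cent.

After Feb 4: 325 on hand, pool $3,575.00 (≈ $11.0000 each)
After Feb 10: 435 on hand, pool $4,675.00 (≈ $10.7471 each)
Feb 15, sell 144: 144/435 × $4,675.00 → $1,547.58
After Feb 16: 518 on hand, pool $6,305.42 (≈ $12.1726 each)
Feb 17, sell 254: 254/518 × $6,305.42 → $3,091.84
Total COGS = $1,547.58 + $3,091.84 = $4,639.42
Ending inventory (cost pool remaining) = $3,213.58

Ending inventory = $3,213.58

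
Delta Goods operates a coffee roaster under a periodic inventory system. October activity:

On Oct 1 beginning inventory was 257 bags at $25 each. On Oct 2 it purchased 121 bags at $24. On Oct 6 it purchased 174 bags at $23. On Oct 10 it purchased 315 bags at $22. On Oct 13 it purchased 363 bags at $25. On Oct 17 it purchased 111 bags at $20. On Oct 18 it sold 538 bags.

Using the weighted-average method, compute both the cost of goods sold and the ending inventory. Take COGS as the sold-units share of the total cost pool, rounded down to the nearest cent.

COGS = $12,660.05; ending inventory = $18,895.95

Oct 18, sell 538: 538/1341 × $31,556.00 → $12,660.05
Ending inventory (cost pool remaining) = $18,895.95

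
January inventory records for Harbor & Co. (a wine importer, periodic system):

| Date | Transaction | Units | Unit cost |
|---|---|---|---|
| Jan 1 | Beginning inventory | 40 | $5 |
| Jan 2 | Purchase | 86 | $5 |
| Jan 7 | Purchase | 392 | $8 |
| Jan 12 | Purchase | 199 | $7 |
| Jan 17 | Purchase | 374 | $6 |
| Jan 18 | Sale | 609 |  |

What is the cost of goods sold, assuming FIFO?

Jan 18, 609 sold [FIFO — oldest first]: 40 @ $5 + 86 @ $5 + 392 @ $8 + 91 @ $7 = $4,403
Ending inventory: 108 @ $7 + 374 @ $6 = $3,000
Check: goods available $7,403 = COGS $4,403 + ending $3,000

COGS = $4,403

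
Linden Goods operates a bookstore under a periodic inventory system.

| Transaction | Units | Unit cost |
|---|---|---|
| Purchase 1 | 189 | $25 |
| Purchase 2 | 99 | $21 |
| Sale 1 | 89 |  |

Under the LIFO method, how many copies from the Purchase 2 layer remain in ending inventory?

10

Sale 1 (89) [LIFO — newest first]: 89 @ $21 = $1,869
Ending inventory: 189 @ $25 + 10 @ $21 = $4,935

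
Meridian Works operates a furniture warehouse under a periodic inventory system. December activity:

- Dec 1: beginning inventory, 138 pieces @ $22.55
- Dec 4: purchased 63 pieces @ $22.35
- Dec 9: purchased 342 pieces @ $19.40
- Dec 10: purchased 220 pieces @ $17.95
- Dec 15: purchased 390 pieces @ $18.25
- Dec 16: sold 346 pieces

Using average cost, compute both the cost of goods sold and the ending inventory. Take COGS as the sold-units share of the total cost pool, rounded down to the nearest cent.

Dec 16, sell 346: 346/1153 × $22,221.25 → $6,668.30
Ending inventory (cost pool remaining) = $15,552.95

COGS = $6,668.30; ending inventory = $15,552.95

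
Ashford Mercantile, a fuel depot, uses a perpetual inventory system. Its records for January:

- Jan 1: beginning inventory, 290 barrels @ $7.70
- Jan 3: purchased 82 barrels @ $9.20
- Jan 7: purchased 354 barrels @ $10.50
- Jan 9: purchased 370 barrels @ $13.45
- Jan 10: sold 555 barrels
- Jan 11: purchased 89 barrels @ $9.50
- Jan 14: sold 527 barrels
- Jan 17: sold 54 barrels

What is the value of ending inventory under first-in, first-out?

Jan 10, 555 sold [FIFO — oldest first]: 290 @ $7.70 + 82 @ $9.20 + 183 @ $10.50 = $4,908.90
Jan 14, 527 sold [FIFO — oldest first]: 171 @ $10.50 + 356 @ $13.45 = $6,583.70
Jan 17, 54 sold [FIFO — oldest first]: 14 @ $13.45 + 40 @ $9.50 = $568.30
Total COGS = $4,908.90 + $6,583.70 + $568.30 = $12,060.90
Ending inventory: 49 @ $9.50 = $465.50
Check: goods available $12,526.40 = COGS $12,060.90 + ending $465.50

Ending inventory = $465.50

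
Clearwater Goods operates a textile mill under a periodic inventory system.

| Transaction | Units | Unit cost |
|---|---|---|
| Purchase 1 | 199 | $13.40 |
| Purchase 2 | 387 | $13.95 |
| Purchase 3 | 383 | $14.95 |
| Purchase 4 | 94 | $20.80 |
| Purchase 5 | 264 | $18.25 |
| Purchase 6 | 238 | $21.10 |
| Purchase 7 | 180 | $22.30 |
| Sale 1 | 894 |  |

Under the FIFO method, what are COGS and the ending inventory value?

COGS = $12,669.85; ending inventory = $16,930.25

Sale 1 (894) [FIFO — oldest first]: 199 @ $13.40 + 387 @ $13.95 + 308 @ $14.95 = $12,669.85
Ending inventory: 75 @ $14.95 + 94 @ $20.80 + 264 @ $18.25 + 238 @ $21.10 + 180 @ $22.30 = $16,930.25
Check: goods available $29,600.10 = COGS $12,669.85 + ending $16,930.25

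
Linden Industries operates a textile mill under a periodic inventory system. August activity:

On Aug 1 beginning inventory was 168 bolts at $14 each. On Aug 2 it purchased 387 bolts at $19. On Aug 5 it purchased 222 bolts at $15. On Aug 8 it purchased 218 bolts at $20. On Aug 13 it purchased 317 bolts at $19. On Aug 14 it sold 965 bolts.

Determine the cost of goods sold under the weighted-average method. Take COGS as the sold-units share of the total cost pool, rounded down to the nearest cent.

COGS = $17,224.36

Aug 14, sell 965: 965/1312 × $23,418.00 → $17,224.36
Ending inventory (cost pool remaining) = $6,193.64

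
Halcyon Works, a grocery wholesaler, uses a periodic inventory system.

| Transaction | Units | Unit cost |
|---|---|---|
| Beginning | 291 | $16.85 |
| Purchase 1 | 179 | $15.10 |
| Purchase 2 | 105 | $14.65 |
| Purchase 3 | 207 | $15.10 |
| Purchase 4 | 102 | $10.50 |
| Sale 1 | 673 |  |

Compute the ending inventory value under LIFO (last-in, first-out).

Ending inventory = $3,555.35

Sale 1 (673) [LIFO — newest first]: 102 @ $10.50 + 207 @ $15.10 + 105 @ $14.65 + 179 @ $15.10 + 80 @ $16.85 = $9,785.85
Ending inventory: 211 @ $16.85 = $3,555.35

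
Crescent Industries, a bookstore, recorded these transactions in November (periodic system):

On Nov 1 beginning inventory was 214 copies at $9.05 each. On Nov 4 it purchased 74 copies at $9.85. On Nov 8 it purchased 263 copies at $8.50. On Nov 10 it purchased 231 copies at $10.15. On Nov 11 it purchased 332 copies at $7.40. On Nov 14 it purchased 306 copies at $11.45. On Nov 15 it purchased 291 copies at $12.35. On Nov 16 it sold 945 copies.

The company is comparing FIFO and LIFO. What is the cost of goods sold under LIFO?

FIFO COGS: 214 @ $9.05 + 74 @ $9.85 + 263 @ $8.50 + 231 @ $10.15 + 163 @ $7.40 = $8,451.95
LIFO COGS: 291 @ $12.35 + 306 @ $11.45 + 332 @ $7.40 + 16 @ $10.15 = $9,716.75

COGS = $9,716.75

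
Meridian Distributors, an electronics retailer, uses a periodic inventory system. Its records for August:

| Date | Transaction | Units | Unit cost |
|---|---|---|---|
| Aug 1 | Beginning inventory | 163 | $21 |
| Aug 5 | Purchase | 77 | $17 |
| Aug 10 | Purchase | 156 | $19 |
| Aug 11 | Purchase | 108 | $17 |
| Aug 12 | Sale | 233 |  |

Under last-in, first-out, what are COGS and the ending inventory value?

COGS = $4,211; ending inventory = $5,321

Aug 12, 233 sold [LIFO — newest first]: 108 @ $17 + 125 @ $19 = $4,211
Ending inventory: 163 @ $21 + 77 @ $17 + 31 @ $19 = $5,321
Check: goods available $9,532 = COGS $4,211 + ending $5,321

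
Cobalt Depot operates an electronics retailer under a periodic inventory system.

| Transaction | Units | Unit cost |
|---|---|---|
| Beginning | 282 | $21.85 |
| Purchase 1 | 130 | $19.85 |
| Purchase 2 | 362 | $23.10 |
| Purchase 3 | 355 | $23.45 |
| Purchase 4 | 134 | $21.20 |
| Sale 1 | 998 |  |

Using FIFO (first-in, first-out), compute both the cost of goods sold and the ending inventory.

Sale 1 (998) [FIFO — oldest first]: 282 @ $21.85 + 130 @ $19.85 + 362 @ $23.10 + 224 @ $23.45 = $22,357.20
Ending inventory: 131 @ $23.45 + 134 @ $21.20 = $5,912.75
Check: goods available $28,269.95 = COGS $22,357.20 + ending $5,912.75

COGS = $22,357.20; ending inventory = $5,912.75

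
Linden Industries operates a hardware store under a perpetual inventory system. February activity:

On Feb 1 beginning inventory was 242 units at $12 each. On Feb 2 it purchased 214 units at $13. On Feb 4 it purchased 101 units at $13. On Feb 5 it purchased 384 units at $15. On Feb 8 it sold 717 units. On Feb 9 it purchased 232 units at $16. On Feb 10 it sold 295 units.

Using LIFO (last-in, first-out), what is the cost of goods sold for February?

Feb 8, 717 sold [LIFO — newest first]: 384 @ $15 + 101 @ $13 + 214 @ $13 + 18 @ $12 = $10,071
Feb 10, 295 sold [LIFO — newest first]: 232 @ $16 + 63 @ $12 = $4,468
Total COGS = $10,071 + $4,468 = $14,539
Ending inventory: 161 @ $12 = $1,932

COGS = $14,539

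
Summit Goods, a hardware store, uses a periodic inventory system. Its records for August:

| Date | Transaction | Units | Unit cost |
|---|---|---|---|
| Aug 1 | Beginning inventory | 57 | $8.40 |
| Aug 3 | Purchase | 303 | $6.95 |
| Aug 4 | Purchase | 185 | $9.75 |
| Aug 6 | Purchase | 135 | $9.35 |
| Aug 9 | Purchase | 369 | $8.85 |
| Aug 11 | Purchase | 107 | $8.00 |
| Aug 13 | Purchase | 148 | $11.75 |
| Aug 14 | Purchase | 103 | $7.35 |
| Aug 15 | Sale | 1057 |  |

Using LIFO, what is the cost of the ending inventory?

Ending inventory = $2,515.15

Aug 15, 1057 sold [LIFO — newest first]: 103 @ $7.35 + 148 @ $11.75 + 107 @ $8.00 + 369 @ $8.85 + 135 @ $9.35 + 185 @ $9.75 + 10 @ $6.95 = $9,753.20
Ending inventory: 57 @ $8.40 + 293 @ $6.95 = $2,515.15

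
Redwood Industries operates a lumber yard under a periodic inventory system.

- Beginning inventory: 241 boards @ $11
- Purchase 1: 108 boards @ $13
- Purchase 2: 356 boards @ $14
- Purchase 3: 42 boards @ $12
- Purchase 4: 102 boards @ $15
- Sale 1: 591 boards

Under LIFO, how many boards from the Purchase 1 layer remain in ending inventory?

Sale 1 (591) [LIFO — newest first]: 102 @ $15 + 42 @ $12 + 356 @ $14 + 91 @ $13 = $8,201
Ending inventory: 241 @ $11 + 17 @ $13 = $2,872

17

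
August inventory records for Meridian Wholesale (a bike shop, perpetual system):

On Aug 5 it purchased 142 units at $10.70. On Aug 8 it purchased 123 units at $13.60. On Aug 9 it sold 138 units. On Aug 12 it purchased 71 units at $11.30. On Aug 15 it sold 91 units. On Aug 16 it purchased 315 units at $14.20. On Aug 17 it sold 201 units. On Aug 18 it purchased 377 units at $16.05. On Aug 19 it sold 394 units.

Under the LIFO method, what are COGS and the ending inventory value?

Aug 9, 138 sold [LIFO — newest first]: 123 @ $13.60 + 15 @ $10.70 = $1,833.30
Aug 15, 91 sold [LIFO — newest first]: 71 @ $11.30 + 20 @ $10.70 = $1,016.30
Aug 17, 201 sold [LIFO — newest first]: 201 @ $14.20 = $2,854.20
Aug 19, 394 sold [LIFO — newest first]: 377 @ $16.05 + 17 @ $14.20 = $6,292.25
Total COGS = $1,833.30 + $1,016.30 + $2,854.20 + $6,292.25 = $11,996.05
Ending inventory: 107 @ $10.70 + 97 @ $14.20 = $2,522.30
Check: goods available $14,518.35 = COGS $11,996.05 + ending $2,522.30

COGS = $11,996.05; ending inventory = $2,522.30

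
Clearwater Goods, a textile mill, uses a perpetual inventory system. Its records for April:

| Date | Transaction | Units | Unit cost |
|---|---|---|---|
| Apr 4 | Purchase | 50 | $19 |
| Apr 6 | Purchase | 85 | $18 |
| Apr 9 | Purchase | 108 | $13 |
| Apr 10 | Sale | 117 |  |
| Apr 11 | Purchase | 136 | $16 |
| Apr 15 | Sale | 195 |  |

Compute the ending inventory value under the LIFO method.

Ending inventory = $1,256

Apr 10, 117 sold [LIFO — newest first]: 108 @ $13 + 9 @ $18 = $1,566
Apr 15, 195 sold [LIFO — newest first]: 136 @ $16 + 59 @ $18 = $3,238
Total COGS = $1,566 + $3,238 = $4,804
Ending inventory: 50 @ $19 + 17 @ $18 = $1,256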